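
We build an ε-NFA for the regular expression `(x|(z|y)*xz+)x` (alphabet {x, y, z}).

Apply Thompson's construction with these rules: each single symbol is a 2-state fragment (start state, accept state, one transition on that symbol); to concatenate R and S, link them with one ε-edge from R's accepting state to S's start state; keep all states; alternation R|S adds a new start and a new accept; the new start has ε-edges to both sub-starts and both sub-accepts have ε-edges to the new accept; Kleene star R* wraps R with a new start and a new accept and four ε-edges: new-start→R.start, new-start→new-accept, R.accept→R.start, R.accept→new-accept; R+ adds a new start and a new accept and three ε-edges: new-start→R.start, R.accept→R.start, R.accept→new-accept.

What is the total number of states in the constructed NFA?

By structural recursion:
Each of the 6 symbol leaves contributes a 2-state fragment.
  z|y — 6 states
  (z|y)* — 8 states
  z+ — 4 states
  (z|y)*xz+ — 14 states
  x|(z|y)*xz+ — 18 states
  (x|(z|y)*xz+)x — 20 states

20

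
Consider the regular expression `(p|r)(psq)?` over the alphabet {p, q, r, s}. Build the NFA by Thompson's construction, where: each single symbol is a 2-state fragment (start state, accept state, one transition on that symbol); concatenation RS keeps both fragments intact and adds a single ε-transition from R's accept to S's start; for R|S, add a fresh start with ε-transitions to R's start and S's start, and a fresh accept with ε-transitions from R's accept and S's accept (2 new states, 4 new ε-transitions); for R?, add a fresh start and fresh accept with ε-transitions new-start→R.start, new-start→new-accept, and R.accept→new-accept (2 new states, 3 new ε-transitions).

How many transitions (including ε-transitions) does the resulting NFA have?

Per subexpression:
Each of the 5 symbol leaves contributes 1 transition (1 symbol, 0 ε).
  p|r — 6 transitions (2 symbol, 4 ε)
  psq — 5 transitions (3 symbol, 2 ε)
  (psq)? — 8 transitions (3 symbol, 5 ε)
  (p|r)(psq)? — 15 transitions (5 symbol, 10 ε)

15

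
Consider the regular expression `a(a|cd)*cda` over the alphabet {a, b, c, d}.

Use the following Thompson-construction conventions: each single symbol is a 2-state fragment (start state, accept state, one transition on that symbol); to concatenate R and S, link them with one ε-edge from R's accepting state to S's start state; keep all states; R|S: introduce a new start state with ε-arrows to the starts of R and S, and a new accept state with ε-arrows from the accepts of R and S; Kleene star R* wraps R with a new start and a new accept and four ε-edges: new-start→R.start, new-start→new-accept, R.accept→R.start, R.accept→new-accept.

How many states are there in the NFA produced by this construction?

18

Building bottom-up:
Each of the 7 symbol leaves contributes a 2-state fragment.
  cd = 4 states
  a|cd = 8 states
  (a|cd)* = 10 states
  a(a|cd)*cda = 18 states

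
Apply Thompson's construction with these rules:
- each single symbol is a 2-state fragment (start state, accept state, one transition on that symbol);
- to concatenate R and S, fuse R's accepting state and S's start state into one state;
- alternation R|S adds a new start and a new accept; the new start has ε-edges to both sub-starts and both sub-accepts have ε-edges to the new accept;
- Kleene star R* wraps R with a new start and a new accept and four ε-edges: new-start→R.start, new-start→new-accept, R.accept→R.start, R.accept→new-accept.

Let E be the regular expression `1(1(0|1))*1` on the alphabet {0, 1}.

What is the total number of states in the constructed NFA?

Bottom-up over the parse tree:
Each of the 5 symbol leaves contributes a 2-state fragment.
  0|1 → 6 states
  1(0|1) → 7 states
  (1(0|1))* → 9 states
  1(1(0|1))*1 → 11 states

11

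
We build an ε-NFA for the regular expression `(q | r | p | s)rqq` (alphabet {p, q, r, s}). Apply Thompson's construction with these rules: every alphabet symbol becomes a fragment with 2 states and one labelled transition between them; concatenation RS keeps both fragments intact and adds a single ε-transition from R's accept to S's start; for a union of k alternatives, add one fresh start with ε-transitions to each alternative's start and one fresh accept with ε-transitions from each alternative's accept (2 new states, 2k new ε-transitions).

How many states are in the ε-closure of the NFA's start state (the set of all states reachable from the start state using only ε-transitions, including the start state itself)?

5

Work bottom-up. For each fragment F, track |ε-closure(F.start)| and whether F's accept lies in that closure (i.e. whether F accepts ε). A single-symbol fragment has closure size 1 and does not accept ε.
  q | r | p | s : |closure| = 1 + 1 + 1 + 1 + 1 = 5 (the new accept is not ε-reachable since no branch accepts ε)
  (q | r | p | s)rqq : same as the first factor's closure: |closure| = 5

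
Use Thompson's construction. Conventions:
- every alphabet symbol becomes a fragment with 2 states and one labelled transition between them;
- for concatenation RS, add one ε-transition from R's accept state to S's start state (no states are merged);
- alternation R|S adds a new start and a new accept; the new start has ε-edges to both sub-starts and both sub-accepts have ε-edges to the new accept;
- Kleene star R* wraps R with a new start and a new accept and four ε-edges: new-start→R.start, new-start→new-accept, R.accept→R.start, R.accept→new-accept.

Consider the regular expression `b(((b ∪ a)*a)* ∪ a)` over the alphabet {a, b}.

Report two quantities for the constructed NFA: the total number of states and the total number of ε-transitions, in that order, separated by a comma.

18, 18

Building bottom-up:
Each of the 5 symbol leaves contributes 2 states and 0 ε-transitions.
  b ∪ a → 6 states, 4 ε-transitions
  (b ∪ a)* → 8 states, 8 ε-transitions
  (b ∪ a)*a → 10 states, 9 ε-transitions
  ((b ∪ a)*a)* → 12 states, 13 ε-transitions
  ((b ∪ a)*a)* ∪ a → 16 states, 17 ε-transitions
  b(((b ∪ a)*a)* ∪ a) → 18 states, 18 ε-transitions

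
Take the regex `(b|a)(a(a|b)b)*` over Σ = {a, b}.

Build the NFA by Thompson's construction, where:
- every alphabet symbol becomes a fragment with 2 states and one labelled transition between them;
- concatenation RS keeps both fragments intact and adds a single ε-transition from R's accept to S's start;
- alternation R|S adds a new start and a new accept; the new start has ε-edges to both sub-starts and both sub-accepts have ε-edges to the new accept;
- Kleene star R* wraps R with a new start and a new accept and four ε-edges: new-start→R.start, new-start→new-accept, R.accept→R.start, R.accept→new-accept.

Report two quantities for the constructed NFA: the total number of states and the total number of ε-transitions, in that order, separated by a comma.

18, 15

Per subexpression:
Each of the 6 symbol leaves contributes 2 states and 0 ε-transitions.
  b|a → 6 states, 4 ε-transitions
  a|b → 6 states, 4 ε-transitions
  a(a|b)b → 10 states, 6 ε-transitions
  (a(a|b)b)* → 12 states, 10 ε-transitions
  (b|a)(a(a|b)b)* → 18 states, 15 ε-transitions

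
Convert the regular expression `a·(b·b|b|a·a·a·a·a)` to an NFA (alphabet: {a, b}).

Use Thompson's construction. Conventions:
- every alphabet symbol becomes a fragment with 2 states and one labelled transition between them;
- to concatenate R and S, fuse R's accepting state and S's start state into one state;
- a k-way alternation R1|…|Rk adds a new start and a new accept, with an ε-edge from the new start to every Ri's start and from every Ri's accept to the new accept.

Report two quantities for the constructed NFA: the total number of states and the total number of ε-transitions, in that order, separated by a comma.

Per subexpression:
Each of the 9 symbol leaves contributes 2 states and 0 ε-transitions.
  b·b — 3 states, 0 ε-transitions
  a·a·a·a·a — 6 states, 0 ε-transitions
  b·b|b|a·a·a·a·a — 13 states, 6 ε-transitions
  a·(b·b|b|a·a·a·a·a) — 14 states, 6 ε-transitions

14, 6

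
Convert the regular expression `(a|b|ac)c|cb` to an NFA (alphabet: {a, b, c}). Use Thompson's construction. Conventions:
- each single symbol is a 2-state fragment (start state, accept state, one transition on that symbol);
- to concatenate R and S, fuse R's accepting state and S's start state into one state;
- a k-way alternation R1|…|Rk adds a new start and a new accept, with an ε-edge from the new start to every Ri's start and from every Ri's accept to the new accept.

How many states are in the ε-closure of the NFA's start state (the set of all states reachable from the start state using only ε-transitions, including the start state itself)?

6

Work bottom-up. For each fragment F, track |ε-closure(F.start)| and whether F's accept lies in that closure (i.e. whether F accepts ε). A single-symbol fragment has closure size 1 and does not accept ε.
  ac — |ε-closure| equals the left operand's closure size = 1 (its accept is not ε-reachable, so the closure stops there)
  a|b|ac — new start ε-reaches every alternative's start; none of them accept ε, so the new accept is not reached: |ε-closure| = 1 + 1 + 1 + 1 = 4
  (a|b|ac)c — |ε-closure| equals the left operand's closure size = 4 (its accept is not ε-reachable, so the closure stops there)
  cb — |ε-closure| equals the left operand's closure size = 1 (its accept is not ε-reachable, so the closure stops there)
  (a|b|ac)c|cb — |ε-closure| = 1 + 4 + 1 = 6 (the new accept is not ε-reachable since no branch accepts ε)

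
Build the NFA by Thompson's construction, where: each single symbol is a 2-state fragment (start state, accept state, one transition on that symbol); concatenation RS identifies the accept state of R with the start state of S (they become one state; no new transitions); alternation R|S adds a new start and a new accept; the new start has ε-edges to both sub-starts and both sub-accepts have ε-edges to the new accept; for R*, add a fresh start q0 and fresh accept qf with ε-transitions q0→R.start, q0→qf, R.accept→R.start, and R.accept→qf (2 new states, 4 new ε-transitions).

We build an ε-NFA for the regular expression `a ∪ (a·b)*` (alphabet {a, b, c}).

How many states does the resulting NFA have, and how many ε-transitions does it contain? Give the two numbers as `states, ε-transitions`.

9, 8

Per subexpression:
Each of the 3 symbol leaves contributes 2 states and 0 ε-transitions.
  a·b → 3 states, 0 ε-transitions
  (a·b)* → 5 states, 4 ε-transitions
  a ∪ (a·b)* → 9 states, 8 ε-transitions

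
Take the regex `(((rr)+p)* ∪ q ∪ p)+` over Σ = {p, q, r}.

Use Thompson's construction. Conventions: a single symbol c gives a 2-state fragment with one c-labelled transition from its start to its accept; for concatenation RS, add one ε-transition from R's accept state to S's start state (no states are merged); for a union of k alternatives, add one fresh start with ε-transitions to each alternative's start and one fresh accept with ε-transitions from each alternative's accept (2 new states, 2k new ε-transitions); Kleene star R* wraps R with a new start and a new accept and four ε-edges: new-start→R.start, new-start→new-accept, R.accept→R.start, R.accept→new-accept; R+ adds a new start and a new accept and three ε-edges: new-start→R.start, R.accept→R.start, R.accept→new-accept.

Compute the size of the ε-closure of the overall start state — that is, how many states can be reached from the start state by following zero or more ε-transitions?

Compute the ε-closure size of each fragment's start state recursively; a symbol fragment's start has no outgoing ε-edge, so its closure is just itself (size 1).
  rr : C equals the left operand's closure size = 1 (its accept is not ε-reachable, so the closure stops there)
  (rr)+ : new start ε-reaches only the body's start; the new accept needs a symbol first: C = 1 + 1 = 2
  (rr)+p : C equals the left operand's closure size = 2 (its accept is not ε-reachable, so the closure stops there)
  ((rr)+p)* : new start has ε-edges to the inner start and to the new accept, so C = 2 + 2 = 4
  ((rr)+p)* ∪ q ∪ p : new start ε-reaches every alternative's start; at least one alternative accepts ε, so the union's new accept is reached too: C = 1 + 4 + 1 + 1 + 1 = 8
  (((rr)+p)* ∪ q ∪ p)+ : new start ε-reaches the body's start; the body's accept is ε-reachable, so the new accept is too: C = 1 + 8 + 1 = 10

10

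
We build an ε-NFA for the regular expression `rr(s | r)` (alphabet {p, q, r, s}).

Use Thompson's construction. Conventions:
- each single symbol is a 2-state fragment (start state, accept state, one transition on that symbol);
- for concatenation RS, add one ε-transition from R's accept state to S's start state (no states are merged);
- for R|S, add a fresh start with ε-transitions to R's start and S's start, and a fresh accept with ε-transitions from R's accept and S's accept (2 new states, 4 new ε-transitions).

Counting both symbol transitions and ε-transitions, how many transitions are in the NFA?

Recursing over subexpressions:
Each of the 4 symbol leaves contributes 1 transition (1 symbol, 0 ε).
  s | r : 6 transitions (2 symbol, 4 ε)
  rr(s | r) : 10 transitions (4 symbol, 6 ε)

10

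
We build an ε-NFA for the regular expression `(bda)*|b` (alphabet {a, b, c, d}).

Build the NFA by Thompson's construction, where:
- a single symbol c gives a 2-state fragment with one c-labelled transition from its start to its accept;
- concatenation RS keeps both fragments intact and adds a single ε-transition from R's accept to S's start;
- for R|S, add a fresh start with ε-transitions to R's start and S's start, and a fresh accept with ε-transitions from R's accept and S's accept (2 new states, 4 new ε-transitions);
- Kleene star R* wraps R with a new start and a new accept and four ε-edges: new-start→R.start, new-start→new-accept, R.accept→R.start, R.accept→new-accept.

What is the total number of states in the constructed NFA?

12

Bottom-up over the parse tree:
Each of the 4 symbol leaves contributes a 2-state fragment.
  bda = 6 states
  (bda)* = 8 states
  (bda)*|b = 12 states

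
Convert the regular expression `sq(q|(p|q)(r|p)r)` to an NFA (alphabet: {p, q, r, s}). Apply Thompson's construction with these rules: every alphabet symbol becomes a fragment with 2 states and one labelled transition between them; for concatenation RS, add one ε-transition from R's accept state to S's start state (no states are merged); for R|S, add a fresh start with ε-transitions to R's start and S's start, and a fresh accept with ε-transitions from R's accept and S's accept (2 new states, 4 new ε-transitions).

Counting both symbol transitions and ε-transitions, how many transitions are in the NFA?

Recursing over subexpressions:
Each of the 8 symbol leaves contributes 1 transition (1 symbol, 0 ε).
  p|q — 6 transitions (2 symbol, 4 ε)
  r|p — 6 transitions (2 symbol, 4 ε)
  (p|q)(r|p)r — 15 transitions (5 symbol, 10 ε)
  q|(p|q)(r|p)r — 20 transitions (6 symbol, 14 ε)
  sq(q|(p|q)(r|p)r) — 24 transitions (8 symbol, 16 ε)

24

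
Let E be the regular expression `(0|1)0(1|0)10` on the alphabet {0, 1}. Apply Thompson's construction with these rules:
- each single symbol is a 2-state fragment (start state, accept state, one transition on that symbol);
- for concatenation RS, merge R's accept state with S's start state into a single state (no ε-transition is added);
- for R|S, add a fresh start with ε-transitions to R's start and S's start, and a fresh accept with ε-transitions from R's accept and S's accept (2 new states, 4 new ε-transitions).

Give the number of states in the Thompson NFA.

Building bottom-up:
Each of the 7 symbol leaves contributes a 2-state fragment.
  0|1 → 6 states
  1|0 → 6 states
  (0|1)0(1|0)10 → 14 states

14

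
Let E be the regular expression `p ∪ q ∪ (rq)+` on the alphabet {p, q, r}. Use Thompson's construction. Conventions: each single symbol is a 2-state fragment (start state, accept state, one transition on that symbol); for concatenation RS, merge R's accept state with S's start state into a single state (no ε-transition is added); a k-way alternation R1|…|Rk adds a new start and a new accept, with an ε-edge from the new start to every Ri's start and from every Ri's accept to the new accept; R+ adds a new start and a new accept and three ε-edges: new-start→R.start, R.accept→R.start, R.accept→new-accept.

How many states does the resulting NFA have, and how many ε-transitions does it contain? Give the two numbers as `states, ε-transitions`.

Recursing over subexpressions:
Each of the 4 symbol leaves contributes 2 states and 0 ε-transitions.
  rq : 3 states, 0 ε-transitions
  (rq)+ : 5 states, 3 ε-transitions
  p ∪ q ∪ (rq)+ : 11 states, 9 ε-transitions

11, 9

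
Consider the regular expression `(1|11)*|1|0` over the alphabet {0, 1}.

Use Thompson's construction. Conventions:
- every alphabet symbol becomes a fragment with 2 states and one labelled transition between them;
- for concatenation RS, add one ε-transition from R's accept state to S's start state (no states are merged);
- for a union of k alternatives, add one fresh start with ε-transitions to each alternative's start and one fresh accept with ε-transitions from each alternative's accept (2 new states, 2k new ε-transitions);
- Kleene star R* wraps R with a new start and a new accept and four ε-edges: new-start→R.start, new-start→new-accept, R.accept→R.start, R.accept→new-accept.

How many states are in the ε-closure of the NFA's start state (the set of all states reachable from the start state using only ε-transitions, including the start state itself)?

Let C(F) = |ε-closure(F.start)| within fragment F, and note whether F accepts ε. Symbol fragments have C = 1 and do not accept ε. Then:
  11 — same as the first factor's closure: C = 1
  1|11 — C = 1 + 1 + 1 = 3 (the new accept is not ε-reachable since no branch accepts ε)
  (1|11)* — new start has ε-edges to the inner start and to the new accept, so C = 2 + 3 = 5
  (1|11)*|1|0 — C = 1 (new start) + (5 + 1 + 1) + 1 (new accept, since some branch ε-reaches its own accept) = 9

9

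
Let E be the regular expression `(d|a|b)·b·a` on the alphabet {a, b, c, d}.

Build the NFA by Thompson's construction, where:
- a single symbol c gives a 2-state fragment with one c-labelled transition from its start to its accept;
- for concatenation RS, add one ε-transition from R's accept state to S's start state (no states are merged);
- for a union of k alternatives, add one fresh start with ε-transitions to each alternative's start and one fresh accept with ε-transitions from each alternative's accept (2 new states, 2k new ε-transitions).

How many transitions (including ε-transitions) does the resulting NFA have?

13

Recursing over subexpressions:
Each of the 5 symbol leaves contributes 1 transition (1 symbol, 0 ε).
  d|a|b = 9 transitions (3 symbol, 6 ε)
  (d|a|b)·b·a = 13 transitions (5 symbol, 8 ε)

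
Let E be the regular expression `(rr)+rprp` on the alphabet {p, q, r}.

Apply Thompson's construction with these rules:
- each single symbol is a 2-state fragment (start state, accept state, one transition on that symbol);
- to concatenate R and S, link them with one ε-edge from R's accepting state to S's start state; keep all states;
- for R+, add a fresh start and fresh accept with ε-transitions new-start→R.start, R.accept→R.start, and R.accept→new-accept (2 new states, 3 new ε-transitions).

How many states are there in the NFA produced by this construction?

14

Per subexpression:
Each of the 6 symbol leaves contributes a 2-state fragment.
  rr = 4 states
  (rr)+ = 6 states
  (rr)+rprp = 14 states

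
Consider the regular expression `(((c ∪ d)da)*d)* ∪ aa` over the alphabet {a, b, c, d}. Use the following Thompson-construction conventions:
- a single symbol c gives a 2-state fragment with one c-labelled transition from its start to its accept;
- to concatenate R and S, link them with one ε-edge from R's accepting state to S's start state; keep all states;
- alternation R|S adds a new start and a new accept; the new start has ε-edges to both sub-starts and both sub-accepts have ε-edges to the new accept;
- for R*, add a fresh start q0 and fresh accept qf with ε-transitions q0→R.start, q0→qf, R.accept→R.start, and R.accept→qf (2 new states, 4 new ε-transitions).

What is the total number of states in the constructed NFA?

By structural recursion:
Each of the 7 symbol leaves contributes a 2-state fragment.
  c ∪ d — 6 states
  (c ∪ d)da — 10 states
  ((c ∪ d)da)* — 12 states
  ((c ∪ d)da)*d — 14 states
  (((c ∪ d)da)*d)* — 16 states
  aa — 4 states
  (((c ∪ d)da)*d)* ∪ aa — 22 states

22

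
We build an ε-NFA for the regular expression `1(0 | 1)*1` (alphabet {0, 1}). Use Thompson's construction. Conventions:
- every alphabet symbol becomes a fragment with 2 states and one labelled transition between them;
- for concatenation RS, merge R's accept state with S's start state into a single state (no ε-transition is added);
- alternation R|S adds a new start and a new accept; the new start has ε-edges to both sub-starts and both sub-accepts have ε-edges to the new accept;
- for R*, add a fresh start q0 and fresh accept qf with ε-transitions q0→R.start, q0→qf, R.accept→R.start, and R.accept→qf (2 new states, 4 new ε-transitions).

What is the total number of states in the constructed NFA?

By structural recursion:
Each of the 4 symbol leaves contributes a 2-state fragment.
  0 | 1 = 6 states
  (0 | 1)* = 8 states
  1(0 | 1)*1 = 10 states

10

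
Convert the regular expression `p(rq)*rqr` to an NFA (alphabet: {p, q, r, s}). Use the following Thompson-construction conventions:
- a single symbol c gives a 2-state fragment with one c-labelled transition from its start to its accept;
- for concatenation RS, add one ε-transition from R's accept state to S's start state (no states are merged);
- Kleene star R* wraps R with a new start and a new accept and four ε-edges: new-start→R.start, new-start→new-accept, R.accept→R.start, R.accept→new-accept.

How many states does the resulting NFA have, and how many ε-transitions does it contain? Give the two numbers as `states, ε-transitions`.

14, 9

Per subexpression:
Each of the 6 symbol leaves contributes 2 states and 0 ε-transitions.
  rq → 4 states, 1 ε-transition
  (rq)* → 6 states, 5 ε-transitions
  p(rq)*rqr → 14 states, 9 ε-transitions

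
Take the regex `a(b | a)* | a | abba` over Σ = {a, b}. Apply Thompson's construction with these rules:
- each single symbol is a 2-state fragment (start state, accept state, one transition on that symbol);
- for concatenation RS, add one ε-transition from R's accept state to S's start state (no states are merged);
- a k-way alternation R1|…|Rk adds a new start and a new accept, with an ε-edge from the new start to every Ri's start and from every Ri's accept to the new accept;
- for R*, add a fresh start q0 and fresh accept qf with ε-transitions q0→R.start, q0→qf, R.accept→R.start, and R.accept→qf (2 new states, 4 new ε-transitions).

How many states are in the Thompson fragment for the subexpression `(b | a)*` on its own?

Fragment for `(b | a)*`:
Each of the 2 symbol leaves contributes a 2-state fragment.
  b | a = 6 states
  (b | a)* = 8 states

8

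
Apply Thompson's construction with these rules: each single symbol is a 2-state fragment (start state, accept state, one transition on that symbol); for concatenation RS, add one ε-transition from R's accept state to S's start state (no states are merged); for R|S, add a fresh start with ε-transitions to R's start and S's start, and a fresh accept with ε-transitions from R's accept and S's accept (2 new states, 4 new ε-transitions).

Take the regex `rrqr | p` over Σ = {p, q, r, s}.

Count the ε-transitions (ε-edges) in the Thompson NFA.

Recursing over subexpressions:
Each of the 5 symbol leaves contributes 0 ε-transitions.
  rrqr → 3 ε-transitions
  rrqr | p → 7 ε-transitions

7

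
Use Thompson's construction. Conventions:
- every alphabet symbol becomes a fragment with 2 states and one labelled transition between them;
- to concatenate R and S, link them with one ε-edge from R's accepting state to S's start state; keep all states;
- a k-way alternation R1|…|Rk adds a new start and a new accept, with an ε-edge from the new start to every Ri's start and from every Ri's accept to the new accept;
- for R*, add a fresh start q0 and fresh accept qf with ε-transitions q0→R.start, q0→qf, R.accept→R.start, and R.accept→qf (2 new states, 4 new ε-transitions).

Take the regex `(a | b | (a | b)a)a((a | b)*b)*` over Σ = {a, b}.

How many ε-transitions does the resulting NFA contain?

Per subexpression:
Each of the 9 symbol leaves contributes 0 ε-transitions.
  a | b → 4 ε-transitions
  (a | b)a → 5 ε-transitions
  a | b | (a | b)a → 11 ε-transitions
  a | b → 4 ε-transitions
  (a | b)* → 8 ε-transitions
  (a | b)*b → 9 ε-transitions
  ((a | b)*b)* → 13 ε-transitions
  (a | b | (a | b)a)a((a | b)*b)* → 26 ε-transitions

26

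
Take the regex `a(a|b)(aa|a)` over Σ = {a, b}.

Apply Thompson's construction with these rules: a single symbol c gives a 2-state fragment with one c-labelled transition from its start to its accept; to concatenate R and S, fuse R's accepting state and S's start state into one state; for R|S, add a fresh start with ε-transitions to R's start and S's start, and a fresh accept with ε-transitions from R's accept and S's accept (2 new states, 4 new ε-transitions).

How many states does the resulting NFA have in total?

Building bottom-up:
Each of the 6 symbol leaves contributes a 2-state fragment.
  a|b — 6 states
  aa — 3 states
  aa|a — 7 states
  a(a|b)(aa|a) — 13 states

13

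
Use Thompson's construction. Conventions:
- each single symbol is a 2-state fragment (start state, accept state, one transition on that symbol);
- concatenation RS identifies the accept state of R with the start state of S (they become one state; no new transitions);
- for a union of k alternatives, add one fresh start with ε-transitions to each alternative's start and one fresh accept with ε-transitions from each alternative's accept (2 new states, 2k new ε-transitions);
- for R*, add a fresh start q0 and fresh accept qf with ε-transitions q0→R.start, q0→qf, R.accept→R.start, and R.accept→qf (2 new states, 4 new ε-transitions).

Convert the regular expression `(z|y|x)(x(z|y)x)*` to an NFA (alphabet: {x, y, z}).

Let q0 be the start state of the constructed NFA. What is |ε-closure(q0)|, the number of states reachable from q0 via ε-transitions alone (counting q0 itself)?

Compute the ε-closure size of each fragment's start state recursively; a symbol fragment's start has no outgoing ε-edge, so its closure is just itself (size 1).
  z|y|x : |ε-closure| = 1 + 1 + 1 + 1 = 4 (the new accept is not ε-reachable since no branch accepts ε)
  z|y : |ε-closure| = 1 + 1 + 1 = 3 (the new accept is not ε-reachable since no branch accepts ε)
  x(z|y)x : same as the first factor's closure: |ε-closure| = 1
  (x(z|y)x)* : |ε-closure| = 1 (new start) + 1 (body) + 1 (new accept) = 3
  (z|y|x)(x(z|y)x)* : |ε-closure| equals the left operand's closure size = 4 (its accept is not ε-reachable, so the closure stops there)

4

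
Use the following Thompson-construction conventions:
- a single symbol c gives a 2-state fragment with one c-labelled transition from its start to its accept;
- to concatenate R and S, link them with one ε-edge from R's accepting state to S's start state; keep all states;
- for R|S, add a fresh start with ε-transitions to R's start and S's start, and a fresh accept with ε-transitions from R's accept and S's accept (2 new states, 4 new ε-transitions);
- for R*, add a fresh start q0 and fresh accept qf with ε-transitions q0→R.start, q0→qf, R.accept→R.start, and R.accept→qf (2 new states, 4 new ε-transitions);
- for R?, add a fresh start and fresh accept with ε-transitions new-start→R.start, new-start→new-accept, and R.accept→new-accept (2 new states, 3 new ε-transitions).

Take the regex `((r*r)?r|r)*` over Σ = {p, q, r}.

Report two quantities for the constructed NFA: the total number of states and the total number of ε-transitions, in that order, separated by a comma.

Building bottom-up:
Each of the 4 symbol leaves contributes 2 states and 0 ε-transitions.
  r* → 4 states, 4 ε-transitions
  r*r → 6 states, 5 ε-transitions
  (r*r)? → 8 states, 8 ε-transitions
  (r*r)?r → 10 states, 9 ε-transitions
  (r*r)?r|r → 14 states, 13 ε-transitions
  ((r*r)?r|r)* → 16 states, 17 ε-transitions

16, 17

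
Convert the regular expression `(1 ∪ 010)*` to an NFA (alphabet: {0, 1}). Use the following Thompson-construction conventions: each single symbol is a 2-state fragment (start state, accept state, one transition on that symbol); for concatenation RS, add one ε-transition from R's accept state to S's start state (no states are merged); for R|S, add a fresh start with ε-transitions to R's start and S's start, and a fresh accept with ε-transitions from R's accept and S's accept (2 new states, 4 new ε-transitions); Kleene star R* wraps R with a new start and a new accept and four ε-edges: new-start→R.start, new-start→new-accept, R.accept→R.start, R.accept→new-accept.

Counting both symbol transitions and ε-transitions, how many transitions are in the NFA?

Bottom-up over the parse tree:
Each of the 4 symbol leaves contributes 1 transition (1 symbol, 0 ε).
  010 — 5 transitions (3 symbol, 2 ε)
  1 ∪ 010 — 10 transitions (4 symbol, 6 ε)
  (1 ∪ 010)* — 14 transitions (4 symbol, 10 ε)

14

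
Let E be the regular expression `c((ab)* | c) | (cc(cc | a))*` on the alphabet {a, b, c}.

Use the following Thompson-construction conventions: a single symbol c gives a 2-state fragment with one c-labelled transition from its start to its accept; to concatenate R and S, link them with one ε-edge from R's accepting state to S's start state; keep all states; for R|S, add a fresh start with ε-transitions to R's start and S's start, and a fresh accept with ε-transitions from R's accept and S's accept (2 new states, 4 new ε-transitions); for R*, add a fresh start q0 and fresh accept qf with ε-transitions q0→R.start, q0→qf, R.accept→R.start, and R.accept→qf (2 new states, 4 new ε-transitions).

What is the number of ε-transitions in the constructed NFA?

Per subexpression:
Each of the 9 symbol leaves contributes 0 ε-transitions.
  ab — 1 ε-transition
  (ab)* — 5 ε-transitions
  (ab)* | c — 9 ε-transitions
  c((ab)* | c) — 10 ε-transitions
  cc — 1 ε-transition
  cc | a — 5 ε-transitions
  cc(cc | a) — 7 ε-transitions
  (cc(cc | a))* — 11 ε-transitions
  c((ab)* | c) | (cc(cc | a))* — 25 ε-transitions

25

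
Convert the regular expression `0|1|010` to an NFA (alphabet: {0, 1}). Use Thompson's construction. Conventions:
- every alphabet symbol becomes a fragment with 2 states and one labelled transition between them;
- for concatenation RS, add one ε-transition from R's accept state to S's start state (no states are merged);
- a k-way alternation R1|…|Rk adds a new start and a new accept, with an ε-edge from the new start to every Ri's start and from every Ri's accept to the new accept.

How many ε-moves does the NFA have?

8

Per subexpression:
Each of the 5 symbol leaves contributes 0 ε-transitions.
  010 : 2 ε-transitions
  0|1|010 : 8 ε-transitions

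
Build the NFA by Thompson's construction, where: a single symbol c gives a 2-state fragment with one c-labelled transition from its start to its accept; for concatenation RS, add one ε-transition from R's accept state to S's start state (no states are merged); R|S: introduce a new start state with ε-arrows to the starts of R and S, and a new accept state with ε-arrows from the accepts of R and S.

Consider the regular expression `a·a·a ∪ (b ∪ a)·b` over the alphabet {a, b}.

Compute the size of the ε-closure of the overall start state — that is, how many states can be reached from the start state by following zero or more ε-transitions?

Work bottom-up. For each fragment F, track |ε-closure(F.start)| and whether F's accept lies in that closure (i.e. whether F accepts ε). A single-symbol fragment has closure size 1 and does not accept ε.
  a·a·a : C equals the left operand's closure size = 1 (its accept is not ε-reachable, so the closure stops there)
  b ∪ a : new start ε-reaches every alternative's start; none of them accept ε, so the new accept is not reached: C = 1 + 1 + 1 = 3
  (b ∪ a)·b : C equals the left operand's closure size = 3 (its accept is not ε-reachable, so the closure stops there)
  a·a·a ∪ (b ∪ a)·b : C = 1 + 1 + 3 = 5 (the new accept is not ε-reachable since no branch accepts ε)

5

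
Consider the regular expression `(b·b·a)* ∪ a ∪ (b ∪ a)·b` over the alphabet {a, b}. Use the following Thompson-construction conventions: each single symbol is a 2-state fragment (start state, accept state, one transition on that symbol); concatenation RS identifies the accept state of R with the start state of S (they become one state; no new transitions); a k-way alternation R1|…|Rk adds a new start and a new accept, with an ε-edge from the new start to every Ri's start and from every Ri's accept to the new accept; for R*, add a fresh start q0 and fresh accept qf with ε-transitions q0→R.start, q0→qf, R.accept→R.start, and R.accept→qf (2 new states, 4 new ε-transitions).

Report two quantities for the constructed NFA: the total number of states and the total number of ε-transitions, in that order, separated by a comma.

17, 14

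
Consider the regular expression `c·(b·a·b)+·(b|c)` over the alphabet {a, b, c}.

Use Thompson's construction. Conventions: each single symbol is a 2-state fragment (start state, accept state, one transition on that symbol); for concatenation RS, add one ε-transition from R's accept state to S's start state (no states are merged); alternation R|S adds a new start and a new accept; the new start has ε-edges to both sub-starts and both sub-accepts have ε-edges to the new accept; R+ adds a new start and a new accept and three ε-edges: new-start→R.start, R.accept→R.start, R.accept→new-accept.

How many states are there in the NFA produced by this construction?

Per subexpression:
Each of the 6 symbol leaves contributes a 2-state fragment.
  b·a·b → 6 states
  (b·a·b)+ → 8 states
  b|c → 6 states
  c·(b·a·b)+·(b|c) → 16 states

16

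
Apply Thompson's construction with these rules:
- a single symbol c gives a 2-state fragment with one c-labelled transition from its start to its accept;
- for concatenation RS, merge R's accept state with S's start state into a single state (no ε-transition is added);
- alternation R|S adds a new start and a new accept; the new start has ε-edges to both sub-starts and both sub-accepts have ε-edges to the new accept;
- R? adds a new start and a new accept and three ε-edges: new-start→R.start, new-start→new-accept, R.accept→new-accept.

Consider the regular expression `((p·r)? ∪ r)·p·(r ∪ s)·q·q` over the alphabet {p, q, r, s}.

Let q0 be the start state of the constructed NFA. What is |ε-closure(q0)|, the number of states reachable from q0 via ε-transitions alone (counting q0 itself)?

6

Work bottom-up. For each fragment F, track |ε-closure(F.start)| and whether F's accept lies in that closure (i.e. whether F accepts ε). A single-symbol fragment has closure size 1 and does not accept ε.
  p·r → same as the first factor's closure: |ε-closure| = 1
  (p·r)? → |ε-closure| = 1 (new start) + 1 (body) + 1 (new accept, via ε) = 3
  (p·r)? ∪ r → |ε-closure| = 1 (new start) + (3 + 1) + 1 (new accept, since some branch ε-reaches its own accept) = 6
  r ∪ s → |ε-closure| = 1 + 1 + 1 = 3 (the new accept is not ε-reachable since no branch accepts ε)
  ((p·r)? ∪ r)·p·(r ∪ s)·q·q → |ε-closure| = 6 + (1−1) = 6 (closure spills across the concat boundary because the left factor accepts ε)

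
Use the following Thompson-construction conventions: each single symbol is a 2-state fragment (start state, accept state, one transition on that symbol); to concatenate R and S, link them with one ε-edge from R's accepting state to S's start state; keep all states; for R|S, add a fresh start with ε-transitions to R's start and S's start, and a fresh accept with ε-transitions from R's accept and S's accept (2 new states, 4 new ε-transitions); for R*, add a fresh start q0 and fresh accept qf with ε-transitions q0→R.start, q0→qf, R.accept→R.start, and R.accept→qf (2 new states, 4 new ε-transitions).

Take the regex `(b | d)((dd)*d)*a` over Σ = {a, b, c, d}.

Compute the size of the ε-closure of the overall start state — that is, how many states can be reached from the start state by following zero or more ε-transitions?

3

Work bottom-up. For each fragment F, track |ε-closure(F.start)| and whether F's accept lies in that closure (i.e. whether F accepts ε). A single-symbol fragment has closure size 1 and does not accept ε.
  b | d — new start ε-reaches every alternative's start; none of them accept ε, so the new accept is not reached: C = 1 + 1 + 1 = 3
  dd — C equals the left operand's closure size = 1 (its accept is not ε-reachable, so the closure stops there)
  (dd)* — C = 1 (new start) + 1 (body) + 1 (new accept) = 3
  (dd)*d — the left operand accepts ε, so the closure extends into the next operand (via the concat ε-link); C = 3 + 1 = 4
  ((dd)*d)* — C = 1 (new start) + 4 (body) + 1 (new accept) = 6
  (b | d)((dd)*d)*a — same as the first factor's closure: C = 3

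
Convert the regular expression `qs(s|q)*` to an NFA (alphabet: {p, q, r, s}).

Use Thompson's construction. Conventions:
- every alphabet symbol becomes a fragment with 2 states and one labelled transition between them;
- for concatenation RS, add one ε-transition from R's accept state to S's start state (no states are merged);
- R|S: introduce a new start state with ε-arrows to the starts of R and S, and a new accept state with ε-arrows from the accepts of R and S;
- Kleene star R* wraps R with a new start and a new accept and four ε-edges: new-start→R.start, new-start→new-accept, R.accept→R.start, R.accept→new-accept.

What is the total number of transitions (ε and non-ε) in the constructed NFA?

Bottom-up over the parse tree:
Each of the 4 symbol leaves contributes 1 transition (1 symbol, 0 ε).
  s|q = 6 transitions (2 symbol, 4 ε)
  (s|q)* = 10 transitions (2 symbol, 8 ε)
  qs(s|q)* = 14 transitions (4 symbol, 10 ε)

14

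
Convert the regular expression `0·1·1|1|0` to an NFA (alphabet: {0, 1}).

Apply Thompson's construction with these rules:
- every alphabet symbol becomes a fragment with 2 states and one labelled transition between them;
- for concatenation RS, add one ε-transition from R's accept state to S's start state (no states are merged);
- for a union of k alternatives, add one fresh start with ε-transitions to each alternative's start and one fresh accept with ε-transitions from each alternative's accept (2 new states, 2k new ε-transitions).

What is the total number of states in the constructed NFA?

Recursing over subexpressions:
Each of the 5 symbol leaves contributes a 2-state fragment.
  0·1·1 — 6 states
  0·1·1|1|0 — 12 states

12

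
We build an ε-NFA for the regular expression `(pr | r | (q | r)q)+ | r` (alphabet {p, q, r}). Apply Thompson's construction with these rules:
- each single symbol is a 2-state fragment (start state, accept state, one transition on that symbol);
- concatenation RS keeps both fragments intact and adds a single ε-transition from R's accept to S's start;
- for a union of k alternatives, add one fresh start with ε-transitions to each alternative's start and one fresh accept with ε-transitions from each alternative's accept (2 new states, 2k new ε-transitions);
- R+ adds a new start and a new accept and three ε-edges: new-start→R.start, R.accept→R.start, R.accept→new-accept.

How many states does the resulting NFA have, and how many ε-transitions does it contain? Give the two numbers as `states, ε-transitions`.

22, 19

Bottom-up over the parse tree:
Each of the 7 symbol leaves contributes 2 states and 0 ε-transitions.
  pr → 4 states, 1 ε-transition
  q | r → 6 states, 4 ε-transitions
  (q | r)q → 8 states, 5 ε-transitions
  pr | r | (q | r)q → 16 states, 12 ε-transitions
  (pr | r | (q | r)q)+ → 18 states, 15 ε-transitions
  (pr | r | (q | r)q)+ | r → 22 states, 19 ε-transitions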